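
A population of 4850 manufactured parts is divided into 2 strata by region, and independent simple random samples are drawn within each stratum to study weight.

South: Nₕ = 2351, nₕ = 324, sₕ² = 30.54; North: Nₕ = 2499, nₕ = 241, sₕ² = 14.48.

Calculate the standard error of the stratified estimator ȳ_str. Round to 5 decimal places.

0.18306

Var(ȳ_str) = Σₕ Wₕ²(1 − fₕ)sₕ²/nₕ with Wₕ = Nₕ/N, N = 4850.
South: Wₕ = 0.48474227; term = 0.48474227²·(1 − 0.13781370)·30.54/324 = 0.019096199.
North: Wₕ = 0.51525773; term = 0.51525773²·(1 − 0.09643858)·14.48/241 = 0.014413128.
Sum = 0.033509327.
SE = √(0.033509327) = 0.18306.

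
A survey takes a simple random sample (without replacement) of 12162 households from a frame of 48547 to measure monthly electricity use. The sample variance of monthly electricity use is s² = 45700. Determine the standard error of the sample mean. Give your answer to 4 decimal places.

1.6782

Under SRS without replacement, Var(ȳ) = (1 − f)·s²/n with f = n/N = 12162/48547 = 0.25052011.
Var(ȳ) = (1 − 0.25052011)·45700/12162 = 0.74947989·3.7576057 = 2.8162499.
SE(ȳ) = √(2.8162499) = 1.6782.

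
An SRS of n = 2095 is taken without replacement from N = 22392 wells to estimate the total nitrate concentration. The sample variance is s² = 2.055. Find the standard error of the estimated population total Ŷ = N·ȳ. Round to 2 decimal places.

Var(Ŷ) = N²·Var(ȳ) = N²·(1 − n/N)·s²/n.
f = 2095/22392 = 0.09356020; Var(ȳ) = 0.90643980·2.055/2095 = 8.8913307 × 10^-4.
Var(Ŷ) = 22392² · (8.8913307 × 10^-4) = 445812.8.
SE(Ŷ) = √(445812.8) = 667.69.

667.69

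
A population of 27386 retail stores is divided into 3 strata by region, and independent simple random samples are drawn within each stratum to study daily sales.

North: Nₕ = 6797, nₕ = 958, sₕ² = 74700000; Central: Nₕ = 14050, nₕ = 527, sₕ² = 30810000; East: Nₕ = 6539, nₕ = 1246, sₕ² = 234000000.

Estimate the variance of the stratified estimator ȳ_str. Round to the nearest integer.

27604

Var(ȳ_str) = Σₕ Wₕ²(1 − fₕ)sₕ²/nₕ with Wₕ = Nₕ/N, N = 27386.
North: Wₕ = 0.24819251; term = 0.24819251²·(1 − 0.14094453)·74700000/958 = 4126.2319.
Central: Wₕ = 0.51303586; term = 0.51303586²·(1 − 0.03750890)·30810000/527 = 14810.62.
East: Wₕ = 0.23877164; term = 0.23877164²·(1 − 0.19054901)·234000000/1246 = 8666.7015.
Sum = 27603.553.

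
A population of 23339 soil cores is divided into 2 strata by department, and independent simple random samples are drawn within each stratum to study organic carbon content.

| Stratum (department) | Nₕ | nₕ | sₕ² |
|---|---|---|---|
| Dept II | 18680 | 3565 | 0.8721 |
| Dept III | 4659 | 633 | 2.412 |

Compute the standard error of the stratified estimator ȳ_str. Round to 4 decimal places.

0.0161

Var(ȳ_str) = Σₕ Wₕ²(1 − fₕ)sₕ²/nₕ with Wₕ = Nₕ/N, N = 23339.
Dept II: Wₕ = 0.80037705; term = 0.80037705²·(1 − 0.19084582)·0.8721/3565 = 1.2680235 × 10^-4.
Dept III: Wₕ = 0.19962295; term = 0.19962295²·(1 − 0.13586607)·2.412/633 = 1.3121261 × 10^-4.
Sum = 2.5801496 × 10^-4.
SE = √(2.5801496 × 10^-4) = 0.0161.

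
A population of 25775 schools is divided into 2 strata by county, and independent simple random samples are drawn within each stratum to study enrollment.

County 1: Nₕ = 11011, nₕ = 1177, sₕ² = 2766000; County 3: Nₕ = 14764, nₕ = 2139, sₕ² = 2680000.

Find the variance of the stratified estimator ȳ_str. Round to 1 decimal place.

Var(ȳ_str) = Σₕ Wₕ²(1 − fₕ)sₕ²/nₕ with Wₕ = Nₕ/N, N = 25775.
County 1: Wₕ = 0.42719690; term = 0.42719690²·(1 − 0.10689311)·2766000/1177 = 383.03224.
County 3: Wₕ = 0.57280310; term = 0.57280310²·(1 − 0.14487944)·2680000/2139 = 351.52975.
Sum = 734.56199.

734.6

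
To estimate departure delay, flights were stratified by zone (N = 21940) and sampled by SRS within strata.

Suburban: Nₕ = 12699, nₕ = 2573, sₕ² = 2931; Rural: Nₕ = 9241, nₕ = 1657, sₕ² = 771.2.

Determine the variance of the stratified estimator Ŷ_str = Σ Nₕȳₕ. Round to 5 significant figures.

1.7910 × 10^8

Var(Ŷ_str) = Σₕ Nₕ²(1 − fₕ)sₕ²/nₕ.
Suburban: 12699²·(1 − 2573/12699)·2931/2573 = 1.4648174 × 10^8.
Rural: 9241²·(1 − 1657/9241)·771.2/1657 = 3.2618336 × 10^7.
Sum = 1.7910008 × 10^8.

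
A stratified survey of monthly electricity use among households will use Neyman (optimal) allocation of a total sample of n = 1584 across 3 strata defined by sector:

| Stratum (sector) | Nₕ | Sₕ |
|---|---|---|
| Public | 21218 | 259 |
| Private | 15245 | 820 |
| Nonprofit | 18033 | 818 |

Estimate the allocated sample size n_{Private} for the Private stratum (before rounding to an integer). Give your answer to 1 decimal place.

604.7

Neyman allocation: nₕ = n·NₕSₕ / Σⱼ NⱼSⱼ.
Σ NⱼSⱼ = 21218·259 + 15245·820 + 18033·818 = 3.2747356 × 10^7.
n_{Private} = 1584·15245·820 / (3.2747356 × 10^7) = 604.7.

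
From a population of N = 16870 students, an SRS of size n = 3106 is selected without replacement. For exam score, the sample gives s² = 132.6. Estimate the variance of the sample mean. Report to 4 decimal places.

0.0348

Under SRS without replacement, Var(ȳ) = (1 − f)·s²/n with f = n/N = 3106/16870 = 0.18411381.
Var(ȳ) = (1 − 0.18411381)·132.6/3106 = 0.81588619·0.042691565 = 0.034831458.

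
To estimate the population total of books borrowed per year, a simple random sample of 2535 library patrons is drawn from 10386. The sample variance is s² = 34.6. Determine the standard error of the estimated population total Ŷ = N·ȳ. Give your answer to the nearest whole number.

1055

Var(Ŷ) = N²·Var(ȳ) = N²·(1 − n/N)·s²/n.
f = 2535/10386 = 0.24407857; Var(ȳ) = 0.75592143·34.6/2535 = 0.010317508.
Var(Ŷ) = 10386² · 0.010317508 = 1.1129392 × 10^6.
SE(Ŷ) = √(1.1129392 × 10^6) = 1055.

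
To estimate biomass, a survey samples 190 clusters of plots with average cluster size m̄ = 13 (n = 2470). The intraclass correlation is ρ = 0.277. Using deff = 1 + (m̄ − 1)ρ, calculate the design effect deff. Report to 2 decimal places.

deff = 1 + (13 − 1)·0.277 = 1 + 3.324 = 4.324.

4.32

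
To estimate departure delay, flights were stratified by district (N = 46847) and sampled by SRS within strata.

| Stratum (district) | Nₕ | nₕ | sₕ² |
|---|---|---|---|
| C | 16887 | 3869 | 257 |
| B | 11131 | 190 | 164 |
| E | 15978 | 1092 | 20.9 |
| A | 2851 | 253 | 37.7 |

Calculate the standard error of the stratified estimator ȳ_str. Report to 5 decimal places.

Var(ȳ_str) = Σₕ Wₕ²(1 − fₕ)sₕ²/nₕ with Wₕ = Nₕ/N, N = 46847.
C: Wₕ = 0.36047132; term = 0.36047132²·(1 − 0.22911115)·257/3869 = 0.0066537671.
B: Wₕ = 0.23760326; term = 0.23760326²·(1 − 0.01706945)·164/190 = 0.047898055.
E: Wₕ = 0.34106773; term = 0.34106773²·(1 − 0.06834397)·20.9/1092 = 0.0020742472.
A: Wₕ = 0.06085769; term = 0.06085769²·(1 − 0.08874079)·37.7/253 = 5.0291388 × 10^-4.
Sum = 0.057128983.
SE = √(0.057128983) = 0.23902.

0.23902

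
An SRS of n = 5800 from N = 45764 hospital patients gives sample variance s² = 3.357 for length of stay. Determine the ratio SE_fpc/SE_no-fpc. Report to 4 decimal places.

f = n/N = 5800/45764 = 0.12673717.
SE_no-fpc = √(s²/n) = 0.024058119; SE_fpc = √((1−f)s²/n) = 0.022481959.
Ratio = √(1−f) = 0.93448533.

0.9345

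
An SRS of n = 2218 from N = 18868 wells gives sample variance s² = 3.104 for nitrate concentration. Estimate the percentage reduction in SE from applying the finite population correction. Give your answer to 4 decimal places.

6.0614

f = n/N = 2218/18868 = 0.11755353.
SE_no-fpc = √(s²/n) = 0.037409343; SE_fpc = √((1−f)s²/n) = 0.035141822.
Ratio = √(1−f) = 0.93938622. Reduction = 100·(1 − 0.93938622) = 6.0614%.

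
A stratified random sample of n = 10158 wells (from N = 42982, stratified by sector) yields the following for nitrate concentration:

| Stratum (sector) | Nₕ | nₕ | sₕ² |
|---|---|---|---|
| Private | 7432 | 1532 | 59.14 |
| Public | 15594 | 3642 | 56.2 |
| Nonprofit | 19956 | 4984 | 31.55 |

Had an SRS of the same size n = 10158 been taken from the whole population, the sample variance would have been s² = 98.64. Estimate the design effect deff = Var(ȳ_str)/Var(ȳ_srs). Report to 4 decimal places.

Var(ȳ_str) = Σ Wₕ²(1−fₕ)sₕ²/nₕ with Wₕ = Nₕ/42982:
  Private: (7432/42982)²·(1−1532/7432)·59.14/1532 = 9.1623532 × 10^-4
  Public: (15594/42982)²·(1−3642/15594)·56.2/3642 = 0.0015567585
  Nonprofit: (19956/42982)²·(1−4984/19956)·31.55/4984 = 0.0010237677
  → Var(ȳ_str) = 0.0034967615.
Var(ȳ_srs) = (1 − 10158/42982)·98.64/10158 = 0.0074156588.
deff = 0.0034967615 / 0.0074156588 = 0.4715.

0.4715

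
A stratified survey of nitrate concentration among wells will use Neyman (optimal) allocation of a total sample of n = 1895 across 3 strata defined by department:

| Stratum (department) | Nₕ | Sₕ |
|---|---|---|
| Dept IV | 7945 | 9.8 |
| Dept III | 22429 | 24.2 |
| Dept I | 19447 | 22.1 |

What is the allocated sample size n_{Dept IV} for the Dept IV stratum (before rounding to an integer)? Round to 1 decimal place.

Neyman allocation: nₕ = n·NₕSₕ / Σⱼ NⱼSⱼ.
Σ NⱼSⱼ = 7945·9.8 + 22429·24.2 + 19447·22.1 = 1.0504215 × 10^6.
n_{Dept IV} = 1895·7945·9.8 / (1.0504215 × 10^6) = 140.5.

140.5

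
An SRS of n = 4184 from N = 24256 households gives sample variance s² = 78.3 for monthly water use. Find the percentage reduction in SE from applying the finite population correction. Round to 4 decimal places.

9.0326

f = n/N = 4184/24256 = 0.17249340.
SE_no-fpc = √(s²/n) = 0.13679967; SE_fpc = √((1−f)s²/n) = 0.12444309.
Ratio = √(1−f) = 0.90967390. Reduction = 100·(1 − 0.90967390) = 9.0326%.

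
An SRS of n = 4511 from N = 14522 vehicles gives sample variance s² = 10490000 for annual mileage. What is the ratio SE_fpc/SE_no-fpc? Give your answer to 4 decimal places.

0.8303

f = n/N = 4511/14522 = 0.31063214.
SE_no-fpc = √(s²/n) = 48.222679; SE_fpc = √((1−f)s²/n) = 40.038412.
Ratio = √(1−f) = 0.83028179.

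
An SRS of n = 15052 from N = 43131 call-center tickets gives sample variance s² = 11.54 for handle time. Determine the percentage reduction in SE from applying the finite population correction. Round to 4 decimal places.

19.3144

f = n/N = 15052/43131 = 0.34898333.
SE_no-fpc = √(s²/n) = 0.027688906; SE_fpc = √((1−f)s²/n) = 0.022340961.
Ratio = √(1−f) = 0.80685604. Reduction = 100·(1 − 0.80685604) = 19.3144%.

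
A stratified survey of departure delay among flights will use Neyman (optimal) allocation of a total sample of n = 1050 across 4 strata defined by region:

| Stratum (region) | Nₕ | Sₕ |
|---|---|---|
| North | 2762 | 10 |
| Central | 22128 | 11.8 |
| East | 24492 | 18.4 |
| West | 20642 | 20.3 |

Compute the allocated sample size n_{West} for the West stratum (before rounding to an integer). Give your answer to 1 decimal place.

Neyman allocation: nₕ = n·NₕSₕ / Σⱼ NⱼSⱼ.
Σ NⱼSⱼ = 2762·10 + 22128·11.8 + 24492·18.4 + 20642·20.3 = 1.1584158 × 10^6.
n_{West} = 1050·20642·20.3 / (1.1584158 × 10^6) = 379.8.

379.8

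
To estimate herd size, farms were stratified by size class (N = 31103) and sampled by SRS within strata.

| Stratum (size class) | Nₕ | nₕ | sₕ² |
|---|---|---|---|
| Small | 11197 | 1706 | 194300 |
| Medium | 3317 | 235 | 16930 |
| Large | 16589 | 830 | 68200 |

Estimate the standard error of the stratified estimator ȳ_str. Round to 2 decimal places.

5.96

Var(ȳ_str) = Σₕ Wₕ²(1 − fₕ)sₕ²/nₕ with Wₕ = Nₕ/N, N = 31103.
Small: Wₕ = 0.35999743; term = 0.35999743²·(1 − 0.15236224)·194300/1706 = 12.511312.
Medium: Wₕ = 0.10664566; term = 0.10664566²·(1 − 0.07084715)·16930/235 = 0.76131194.
Large: Wₕ = 0.53335691; term = 0.53335691²·(1 − 0.05003315)·68200/830 = 22.20499.
Sum = 35.477614.
SE = √(35.477614) = 5.96.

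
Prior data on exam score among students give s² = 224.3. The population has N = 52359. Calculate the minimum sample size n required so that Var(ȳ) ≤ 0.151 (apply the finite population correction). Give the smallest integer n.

Without fpc, n₀ = s²/D = 224.3/0.151 = 1485.4305.
With fpc, (1 − n/N)·s²/n ≤ D requires n ≥ n₀/(1 + n₀/N) = 1485.4305/(1 + 1485.4305/52359) = 1444.4513.
Rounding up, n = 1445.

1445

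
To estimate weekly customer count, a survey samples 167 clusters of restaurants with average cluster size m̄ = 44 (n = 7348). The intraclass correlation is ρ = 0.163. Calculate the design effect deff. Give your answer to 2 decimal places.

8.01

deff = 1 + (44 − 1)·0.163 = 1 + 7.009 = 8.009.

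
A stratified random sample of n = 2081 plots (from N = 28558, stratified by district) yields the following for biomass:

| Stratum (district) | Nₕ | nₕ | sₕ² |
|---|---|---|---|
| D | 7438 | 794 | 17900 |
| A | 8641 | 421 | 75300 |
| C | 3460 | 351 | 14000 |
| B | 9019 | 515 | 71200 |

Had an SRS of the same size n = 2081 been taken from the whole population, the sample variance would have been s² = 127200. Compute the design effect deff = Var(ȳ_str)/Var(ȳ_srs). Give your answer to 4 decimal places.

Var(ȳ_str) = Σ Wₕ²(1−fₕ)sₕ²/nₕ with Wₕ = Nₕ/28558:
  D: (7438/28558)²·(1−794/7438)·17900/794 = 1.3660379
  A: (8641/28558)²·(1−421/8641)·75300/421 = 15.577334
  C: (3460/28558)²·(1−351/3460)·14000/351 = 0.52609256
  B: (9019/28558)²·(1−515/9019)·71200/515 = 13.001661
  → Var(ȳ_str) = 30.471125.
Var(ȳ_srs) = (1 − 2081/28558)·127200/2081 = 56.670366.
deff = 30.471125 / 56.670366 = 0.5377.

0.5377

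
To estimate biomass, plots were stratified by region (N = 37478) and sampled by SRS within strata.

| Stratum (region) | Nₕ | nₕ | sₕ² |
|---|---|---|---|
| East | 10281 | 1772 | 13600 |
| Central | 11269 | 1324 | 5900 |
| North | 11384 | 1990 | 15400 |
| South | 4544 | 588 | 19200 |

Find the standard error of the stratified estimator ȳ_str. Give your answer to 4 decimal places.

1.3567

Var(ȳ_str) = Σₕ Wₕ²(1 − fₕ)sₕ²/nₕ with Wₕ = Nₕ/N, N = 37478.
East: Wₕ = 0.27432093; term = 0.27432093²·(1 − 0.17235677)·13600/1772 = 0.47800921.
Central: Wₕ = 0.30068307; term = 0.30068307²·(1 − 0.11749046)·5900/1324 = 0.35555057.
North: Wₕ = 0.30375153; term = 0.30375153²·(1 − 0.17480675)·15400/1990 = 0.58919666.
South: Wₕ = 0.12124446; term = 0.12124446²·(1 − 0.12940141)·19200/588 = 0.41789358.
Sum = 1.84065.
SE = √(1.84065) = 1.3567.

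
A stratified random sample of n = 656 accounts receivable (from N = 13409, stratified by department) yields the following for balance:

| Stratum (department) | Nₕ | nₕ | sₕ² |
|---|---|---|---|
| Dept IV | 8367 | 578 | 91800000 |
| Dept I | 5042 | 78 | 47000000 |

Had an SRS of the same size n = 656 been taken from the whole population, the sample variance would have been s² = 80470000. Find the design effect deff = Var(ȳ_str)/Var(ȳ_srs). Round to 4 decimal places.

1.2124

Var(ȳ_str) = Σ Wₕ²(1−fₕ)sₕ²/nₕ with Wₕ = Nₕ/13409:
  Dept IV: (8367/13409)²·(1−578/8367)·91800000/578 = 57566.992
  Dept I: (5042/13409)²·(1−78/5042)·47000000/78 = 83877.425
  → Var(ȳ_str) = 141444.42.
Var(ȳ_srs) = (1 − 656/13409)·80470000/656 = 116666.49.
deff = 141444.42 / 116666.49 = 1.2124.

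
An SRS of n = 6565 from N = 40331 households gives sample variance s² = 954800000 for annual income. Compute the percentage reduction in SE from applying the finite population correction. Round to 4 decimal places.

f = n/N = 6565/40331 = 0.16277801.
SE_no-fpc = √(s²/n) = 381.36325; SE_fpc = √((1−f)s²/n) = 348.94675.
Ratio = √(1−f) = 0.91499835. Reduction = 100·(1 − 0.91499835) = 8.5002%.

8.5002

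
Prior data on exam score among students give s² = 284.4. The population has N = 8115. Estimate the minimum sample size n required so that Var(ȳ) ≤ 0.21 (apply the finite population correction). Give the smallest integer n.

Without fpc, n₀ = s²/D = 284.4/0.21 = 1354.2857.
With fpc, (1 − n/N)·s²/n ≤ D requires n ≥ n₀/(1 + n₀/N) = 1354.2857/(1 + 1354.2857/8115) = 1160.5974.
Rounding up, n = 1161.

1161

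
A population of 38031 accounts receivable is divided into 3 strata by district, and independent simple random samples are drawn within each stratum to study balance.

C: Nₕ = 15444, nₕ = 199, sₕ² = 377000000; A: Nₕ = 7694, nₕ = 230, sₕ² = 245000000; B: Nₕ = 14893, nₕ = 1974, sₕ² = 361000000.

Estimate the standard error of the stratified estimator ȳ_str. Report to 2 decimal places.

612.38

Var(ȳ_str) = Σₕ Wₕ²(1 − fₕ)sₕ²/nₕ with Wₕ = Nₕ/N, N = 38031.
C: Wₕ = 0.40608977; term = 0.40608977²·(1 − 0.01288526)·377000000/199 = 308389.8.
A: Wₕ = 0.20230864; term = 0.20230864²·(1 − 0.02989342)·245000000/230 = 42294.761.
B: Wₕ = 0.39160159; term = 0.39160159²·(1 − 0.13254549)·361000000/1974 = 24327.397.
Sum = 375011.96.
SE = √(375011.96) = 612.38.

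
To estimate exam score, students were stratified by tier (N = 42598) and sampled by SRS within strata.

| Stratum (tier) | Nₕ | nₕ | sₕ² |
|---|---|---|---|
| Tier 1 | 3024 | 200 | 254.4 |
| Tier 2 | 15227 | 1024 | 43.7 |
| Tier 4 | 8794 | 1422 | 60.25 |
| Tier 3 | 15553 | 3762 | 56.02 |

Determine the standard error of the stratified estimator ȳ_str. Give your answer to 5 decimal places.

Var(ȳ_str) = Σₕ Wₕ²(1 − fₕ)sₕ²/nₕ with Wₕ = Nₕ/N, N = 42598.
Tier 1: Wₕ = 0.07098925; term = 0.07098925²·(1 − 0.06613757)·254.4/200 = 0.0059862544.
Tier 2: Wₕ = 0.35745810; term = 0.35745810²·(1 − 0.06724897)·43.7/1024 = 0.0050862476.
Tier 4: Wₕ = 0.20644162; term = 0.20644162²·(1 − 0.16170116)·60.25/1422 = 0.0015137384.
Tier 3: Wₕ = 0.36511104; term = 0.36511104²·(1 − 0.24188259)·56.02/3762 = 0.0015049106.
Sum = 0.014091151.
SE = √(0.014091151) = 0.11871.

0.11871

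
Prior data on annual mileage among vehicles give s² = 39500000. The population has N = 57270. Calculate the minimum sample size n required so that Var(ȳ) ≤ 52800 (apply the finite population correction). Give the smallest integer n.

Without fpc, n₀ = s²/D = 39500000/52800 = 748.1061.
With fpc, (1 − n/N)·s²/n ≤ D requires n ≥ n₀/(1 + n₀/N) = 748.1061/(1 + 748.1061/57270) = 738.4598.
Rounding up, n = 739.

739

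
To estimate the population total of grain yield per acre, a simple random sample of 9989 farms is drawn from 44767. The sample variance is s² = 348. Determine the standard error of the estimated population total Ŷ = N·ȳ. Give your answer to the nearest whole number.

Var(Ŷ) = N²·Var(ȳ) = N²·(1 − n/N)·s²/n.
f = 9989/44767 = 0.22313311; Var(ȳ) = 0.77686689·348/9989 = 0.027064739.
Var(Ŷ) = 44767² · 0.027064739 = 5.4240018 × 10^7.
SE(Ŷ) = √(5.4240018 × 10^7) = 7365.

7365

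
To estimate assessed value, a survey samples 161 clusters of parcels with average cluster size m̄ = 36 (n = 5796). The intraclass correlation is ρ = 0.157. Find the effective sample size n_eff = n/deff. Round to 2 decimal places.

892.38

deff = 1 + (36 − 1)·0.157 = 1 + 5.495 = 6.495.
n_eff = 5796 / 6.495 = 892.38.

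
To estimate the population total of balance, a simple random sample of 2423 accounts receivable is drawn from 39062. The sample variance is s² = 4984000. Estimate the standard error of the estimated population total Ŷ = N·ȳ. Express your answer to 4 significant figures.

Var(Ŷ) = N²·Var(ȳ) = N²·(1 − n/N)·s²/n.
f = 2423/39062 = 0.06202959; Var(ȳ) = 0.93797041·4984000/2423 = 1929.3622.
Var(Ŷ) = 39062² · 1929.3622 = 2.9438977 × 10^12.
SE(Ŷ) = √(2.9438977 × 10^12) = 1.716 × 10^6.

1.716 × 10^6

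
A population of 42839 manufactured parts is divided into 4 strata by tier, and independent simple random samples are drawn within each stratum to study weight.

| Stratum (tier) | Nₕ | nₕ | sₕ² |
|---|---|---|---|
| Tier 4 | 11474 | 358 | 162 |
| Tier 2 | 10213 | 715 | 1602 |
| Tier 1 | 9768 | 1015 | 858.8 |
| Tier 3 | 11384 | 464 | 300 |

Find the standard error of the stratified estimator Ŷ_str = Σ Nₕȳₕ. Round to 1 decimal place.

20682.7

Var(Ŷ_str) = Σₕ Nₕ²(1 − fₕ)sₕ²/nₕ.
Tier 4: 11474²·(1 − 358/11474)·162/358 = 5.7715887 × 10^7.
Tier 2: 10213²·(1 − 715/10213)·1602/715 = 2.1734115 × 10^8.
Tier 1: 9768²·(1 − 1015/9768)·858.8/1015 = 7.2341677 × 10^7.
Tier 3: 11384²·(1 − 464/11384)·300/464 = 8.0374966 × 10^7.
Sum = 4.2777368 × 10^8.
SE = √(4.2777368 × 10^8) = 20682.7.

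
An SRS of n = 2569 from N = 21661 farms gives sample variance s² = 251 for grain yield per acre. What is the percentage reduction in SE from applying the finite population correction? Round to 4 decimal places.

6.1171

f = n/N = 2569/21661 = 0.11860025.
SE_no-fpc = √(s²/n) = 0.31257541; SE_fpc = √((1−f)s²/n) = 0.29345484.
Ratio = √(1−f) = 0.93882893. Reduction = 100·(1 − 0.93882893) = 6.1171%.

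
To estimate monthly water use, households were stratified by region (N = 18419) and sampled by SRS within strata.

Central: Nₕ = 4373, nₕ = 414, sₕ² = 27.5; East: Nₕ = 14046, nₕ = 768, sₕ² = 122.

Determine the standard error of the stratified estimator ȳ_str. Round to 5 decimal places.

Var(ȳ_str) = Σₕ Wₕ²(1 − fₕ)sₕ²/nₕ with Wₕ = Nₕ/N, N = 18419.
Central: Wₕ = 0.23741788; term = 0.23741788²·(1 − 0.09467185)·27.5/414 = 0.003389731.
East: Wₕ = 0.76258212; term = 0.76258212²·(1 − 0.05467749)·122/768 = 0.087327664.
Sum = 0.090717395.
SE = √(0.090717395) = 0.30119.

0.30119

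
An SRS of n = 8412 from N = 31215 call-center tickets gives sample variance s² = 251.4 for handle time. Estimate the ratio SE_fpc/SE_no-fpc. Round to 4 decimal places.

0.8547

f = n/N = 8412/31215 = 0.26948582.
SE_no-fpc = √(s²/n) = 0.17287532; SE_fpc = √((1−f)s²/n) = 0.14775675.
Ratio = √(1−f) = 0.85470122.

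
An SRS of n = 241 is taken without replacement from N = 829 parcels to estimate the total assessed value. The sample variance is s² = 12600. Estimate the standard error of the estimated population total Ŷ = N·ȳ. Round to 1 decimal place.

5048.3

Var(Ŷ) = N²·Var(ȳ) = N²·(1 − n/N)·s²/n.
f = 241/829 = 0.29071170; Var(ȳ) = 0.70928830·12600/241 = 37.083123.
Var(Ŷ) = 829² · 37.083123 = 2.5485043 × 10^7.
SE(Ŷ) = √(2.5485043 × 10^7) = 5048.3.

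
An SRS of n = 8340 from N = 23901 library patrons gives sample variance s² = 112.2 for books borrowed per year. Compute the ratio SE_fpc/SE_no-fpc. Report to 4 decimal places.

f = n/N = 8340/23901 = 0.34893937.
SE_no-fpc = √(s²/n) = 0.11598809; SE_fpc = √((1−f)s²/n) = 0.093588852.
Ratio = √(1−f) = 0.80688328.

0.8069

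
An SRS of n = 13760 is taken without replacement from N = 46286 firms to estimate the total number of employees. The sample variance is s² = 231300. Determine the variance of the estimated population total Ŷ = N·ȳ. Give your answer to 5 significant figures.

2.5307 × 10^10

Var(Ŷ) = N²·Var(ȳ) = N²·(1 − n/N)·s²/n.
f = 13760/46286 = 0.29728212; Var(ȳ) = 0.70271788·231300/13760 = 11.812402.
Var(Ŷ) = 46286² · 11.812402 = 2.5306817 × 10^10.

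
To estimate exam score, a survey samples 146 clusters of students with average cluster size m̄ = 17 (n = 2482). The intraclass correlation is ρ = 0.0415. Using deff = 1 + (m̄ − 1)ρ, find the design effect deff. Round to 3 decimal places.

1.664

deff = 1 + (17 − 1)·0.0415 = 1 + 0.664 = 1.664.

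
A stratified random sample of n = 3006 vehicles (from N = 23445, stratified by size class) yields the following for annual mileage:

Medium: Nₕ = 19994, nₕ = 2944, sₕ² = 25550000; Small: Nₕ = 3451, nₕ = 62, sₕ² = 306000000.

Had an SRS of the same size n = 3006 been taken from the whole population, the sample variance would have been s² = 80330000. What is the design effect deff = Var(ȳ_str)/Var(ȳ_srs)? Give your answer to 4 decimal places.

4.7387

Var(ȳ_str) = Σ Wₕ²(1−fₕ)sₕ²/nₕ with Wₕ = Nₕ/23445:
  Medium: (19994/23445)²·(1−2944/19994)·25550000/2944 = 5382.409
  Small: (3451/23445)²·(1−62/3451)·306000000/62 = 105013.66
  → Var(ȳ_str) = 110396.07.
Var(ȳ_srs) = (1 − 3006/23445)·80330000/3006 = 23296.903.
deff = 110396.07 / 23296.903 = 4.7387.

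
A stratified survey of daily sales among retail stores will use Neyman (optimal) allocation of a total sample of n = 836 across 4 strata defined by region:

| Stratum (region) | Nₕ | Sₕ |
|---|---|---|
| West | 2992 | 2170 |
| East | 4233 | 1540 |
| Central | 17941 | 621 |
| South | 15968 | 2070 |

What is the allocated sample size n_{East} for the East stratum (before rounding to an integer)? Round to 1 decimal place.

95.3

Neyman allocation: nₕ = n·NₕSₕ / Σⱼ NⱼSⱼ.
Σ NⱼSⱼ = 2992·2170 + 4233·1540 + 17941·621 + 15968·2070 = 5.7206581 × 10^7.
n_{East} = 836·4233·1540 / (5.7206581 × 10^7) = 95.3.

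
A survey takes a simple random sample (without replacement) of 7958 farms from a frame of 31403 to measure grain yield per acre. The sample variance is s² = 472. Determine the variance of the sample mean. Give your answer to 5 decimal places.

0.04428

Under SRS without replacement, Var(ȳ) = (1 − f)·s²/n with f = n/N = 7958/31403 = 0.25341528.
Var(ȳ) = (1 − 0.25341528)·472/7958 = 0.74658472·0.059311385 = 0.044280974.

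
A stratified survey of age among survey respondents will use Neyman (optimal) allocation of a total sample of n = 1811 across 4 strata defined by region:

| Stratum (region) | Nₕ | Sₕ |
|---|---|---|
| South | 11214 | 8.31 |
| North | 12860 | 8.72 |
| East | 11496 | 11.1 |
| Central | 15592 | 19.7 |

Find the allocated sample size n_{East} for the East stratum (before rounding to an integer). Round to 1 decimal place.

361.0

Neyman allocation: nₕ = n·NₕSₕ / Σⱼ NⱼSⱼ.
Σ NⱼSⱼ = 11214·8.31 + 12860·8.72 + 11496·11.1 + 15592·19.7 = 640095.54.
n_{East} = 1811·11496·11.1 / 640095.54 = 361.0.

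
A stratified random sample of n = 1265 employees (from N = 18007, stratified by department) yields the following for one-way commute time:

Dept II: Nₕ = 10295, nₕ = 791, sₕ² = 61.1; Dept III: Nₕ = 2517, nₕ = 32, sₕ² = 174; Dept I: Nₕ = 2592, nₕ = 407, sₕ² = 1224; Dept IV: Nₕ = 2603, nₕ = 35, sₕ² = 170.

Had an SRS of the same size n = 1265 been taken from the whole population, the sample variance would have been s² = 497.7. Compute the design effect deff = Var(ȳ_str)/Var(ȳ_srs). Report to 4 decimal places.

Var(ȳ_str) = Σ Wₕ²(1−fₕ)sₕ²/nₕ with Wₕ = Nₕ/18007:
  Dept II: (10295/18007)²·(1−791/10295)·61.1/791 = 0.023308524
  Dept III: (2517/18007)²·(1−32/2517)·174/32 = 0.10488808
  Dept I: (2592/18007)²·(1−407/2592)·1224/407 = 0.052527982
  Dept IV: (2603/18007)²·(1−35/2603)·170/35 = 0.10013072
  → Var(ȳ_str) = 0.28085531.
Var(ȳ_srs) = (1 − 1265/18007)·497.7/1265 = 0.36579948.
deff = 0.28085531 / 0.36579948 = 0.7678.

0.7678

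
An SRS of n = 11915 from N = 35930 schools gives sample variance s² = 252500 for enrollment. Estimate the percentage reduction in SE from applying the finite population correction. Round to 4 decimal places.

f = n/N = 11915/35930 = 0.33161703.
SE_no-fpc = √(s²/n) = 4.6034525; SE_fpc = √((1−f)s²/n) = 3.7635384.
Ratio = √(1−f) = 0.81754692. Reduction = 100·(1 − 0.81754692) = 18.2453%.

18.2453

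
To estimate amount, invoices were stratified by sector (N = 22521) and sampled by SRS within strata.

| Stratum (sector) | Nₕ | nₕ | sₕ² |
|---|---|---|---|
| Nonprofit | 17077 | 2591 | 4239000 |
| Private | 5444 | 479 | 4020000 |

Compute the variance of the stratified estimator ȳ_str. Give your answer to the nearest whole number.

Var(ȳ_str) = Σₕ Wₕ²(1 − fₕ)sₕ²/nₕ with Wₕ = Nₕ/N, N = 22521.
Nonprofit: Wₕ = 0.75827006; term = 0.75827006²·(1 − 0.15172454)·4239000/2591 = 797.95927.
Private: Wₕ = 0.24172994; term = 0.24172994²·(1 − 0.08798677)·4020000/479 = 447.25228.
Sum = 1245.2116.

1245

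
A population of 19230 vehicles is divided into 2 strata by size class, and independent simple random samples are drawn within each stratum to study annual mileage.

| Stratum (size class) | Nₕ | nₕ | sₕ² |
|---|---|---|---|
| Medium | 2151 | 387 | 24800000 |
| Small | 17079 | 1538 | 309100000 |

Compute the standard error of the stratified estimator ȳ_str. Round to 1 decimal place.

Var(ȳ_str) = Σₕ Wₕ²(1 − fₕ)sₕ²/nₕ with Wₕ = Nₕ/N, N = 19230.
Medium: Wₕ = 0.11185647; term = 0.11185647²·(1 − 0.17991632)·24800000/387 = 657.53843.
Small: Wₕ = 0.88814353; term = 0.88814353²·(1 − 0.09005211)·309100000/1538 = 144253.21.
Sum = 144910.75.
SE = √(144910.75) = 380.7.

380.7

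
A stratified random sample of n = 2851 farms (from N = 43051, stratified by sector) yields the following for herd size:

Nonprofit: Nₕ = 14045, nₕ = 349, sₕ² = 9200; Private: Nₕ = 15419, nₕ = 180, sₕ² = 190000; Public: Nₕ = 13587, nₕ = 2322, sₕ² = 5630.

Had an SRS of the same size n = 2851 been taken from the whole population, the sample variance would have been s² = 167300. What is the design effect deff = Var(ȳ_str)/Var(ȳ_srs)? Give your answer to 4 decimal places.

Var(ȳ_str) = Σ Wₕ²(1−fₕ)sₕ²/nₕ with Wₕ = Nₕ/43051:
  Nonprofit: (14045/43051)²·(1−349/14045)·9200/349 = 2.7359705
  Private: (15419/43051)²·(1−180/15419)·190000/180 = 133.82193
  Public: (13587/43051)²·(1−2322/13587)·5630/2322 = 0.20023245
  → Var(ȳ_str) = 136.75813.
Var(ȳ_srs) = (1 − 2851/43051)·167300/2851 = 54.795076.
deff = 136.75813 / 54.795076 = 2.4958.

2.4958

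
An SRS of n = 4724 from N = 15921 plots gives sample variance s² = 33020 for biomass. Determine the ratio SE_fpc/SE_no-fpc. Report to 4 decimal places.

0.8386

f = n/N = 4724/15921 = 0.29671503.
SE_no-fpc = √(s²/n) = 2.6438304; SE_fpc = √((1−f)s²/n) = 2.2171713.
Ratio = √(1−f) = 0.83862087.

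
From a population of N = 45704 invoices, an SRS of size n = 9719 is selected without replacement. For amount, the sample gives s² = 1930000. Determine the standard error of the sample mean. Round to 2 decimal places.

Under SRS without replacement, Var(ȳ) = (1 − f)·s²/n with f = n/N = 9719/45704 = 0.21265097.
Var(ȳ) = (1 − 0.21265097)·1930000/9719 = 0.78734903·198.5801 = 156.35185.
SE(ȳ) = √(156.35185) = 12.50.

12.50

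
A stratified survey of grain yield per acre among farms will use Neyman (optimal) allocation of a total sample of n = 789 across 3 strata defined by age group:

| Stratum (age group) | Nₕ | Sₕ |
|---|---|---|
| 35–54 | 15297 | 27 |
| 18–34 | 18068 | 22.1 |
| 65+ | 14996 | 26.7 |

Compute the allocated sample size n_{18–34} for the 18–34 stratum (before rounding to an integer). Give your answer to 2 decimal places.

259.79

Neyman allocation: nₕ = n·NₕSₕ / Σⱼ NⱼSⱼ.
Σ NⱼSⱼ = 15297·27 + 18068·22.1 + 14996·26.7 = 1.212715 × 10^6.
n_{18–34} = 789·18068·22.1 / (1.212715 × 10^6) = 259.79.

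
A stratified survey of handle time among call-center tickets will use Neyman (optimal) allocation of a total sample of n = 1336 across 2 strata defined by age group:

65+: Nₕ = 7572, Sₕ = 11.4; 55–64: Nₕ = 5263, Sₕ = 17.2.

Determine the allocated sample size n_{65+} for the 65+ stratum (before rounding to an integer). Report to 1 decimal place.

Neyman allocation: nₕ = n·NₕSₕ / Σⱼ NⱼSⱼ.
Σ NⱼSⱼ = 7572·11.4 + 5263·17.2 = 176844.4.
n_{65+} = 1336·7572·11.4 / 176844.4 = 652.1.

652.1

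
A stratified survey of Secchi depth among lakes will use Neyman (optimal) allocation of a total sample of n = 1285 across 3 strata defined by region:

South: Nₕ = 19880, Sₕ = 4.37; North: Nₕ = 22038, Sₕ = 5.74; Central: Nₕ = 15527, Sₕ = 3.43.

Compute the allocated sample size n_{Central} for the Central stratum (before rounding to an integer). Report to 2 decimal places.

Neyman allocation: nₕ = n·NₕSₕ / Σⱼ NⱼSⱼ.
Σ NⱼSⱼ = 19880·4.37 + 22038·5.74 + 15527·3.43 = 266631.33.
n_{Central} = 1285·15527·3.43 / 266631.33 = 256.67.

256.67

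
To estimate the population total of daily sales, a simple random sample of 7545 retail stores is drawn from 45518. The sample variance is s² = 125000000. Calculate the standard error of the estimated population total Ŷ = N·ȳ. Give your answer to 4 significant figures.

Var(Ŷ) = N²·Var(ȳ) = N²·(1 − n/N)·s²/n.
f = 7545/45518 = 0.16575860; Var(ȳ) = 0.83424140·125000000/7545 = 13821.097.
Var(Ŷ) = 45518² · 13821.097 = 2.8635769 × 10^13.
SE(Ŷ) = √(2.8635769 × 10^13) = 5.351 × 10^6.

5.351 × 10^6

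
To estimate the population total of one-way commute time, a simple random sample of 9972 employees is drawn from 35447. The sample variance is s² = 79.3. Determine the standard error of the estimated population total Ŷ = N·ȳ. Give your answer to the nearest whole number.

2680

Var(Ŷ) = N²·Var(ȳ) = N²·(1 − n/N)·s²/n.
f = 9972/35447 = 0.28132141; Var(ȳ) = 0.71867859·79.3/9972 = 0.0057151236.
Var(Ŷ) = 35447² · 0.0057151236 = 7.1809946 × 10^6.
SE(Ŷ) = √(7.1809946 × 10^6) = 2680.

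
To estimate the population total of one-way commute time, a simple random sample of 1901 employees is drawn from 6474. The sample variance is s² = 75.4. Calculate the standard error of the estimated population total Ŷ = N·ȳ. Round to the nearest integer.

Var(Ŷ) = N²·Var(ȳ) = N²·(1 − n/N)·s²/n.
f = 1901/6474 = 0.29363608; Var(ȳ) = 0.70636392·75.4/1901 = 0.028016749.
Var(Ŷ) = 6474² · 0.028016749 = 1.1742569 × 10^6.
SE(Ŷ) = √(1.1742569 × 10^6) = 1084.

1084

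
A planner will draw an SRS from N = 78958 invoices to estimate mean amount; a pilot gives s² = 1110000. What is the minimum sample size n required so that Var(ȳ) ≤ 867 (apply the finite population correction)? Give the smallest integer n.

Without fpc, n₀ = s²/D = 1110000/867 = 1280.2768.
With fpc, (1 − n/N)·s²/n ≤ D requires n ≥ n₀/(1 + n₀/N) = 1280.2768/(1 + 1280.2768/78958) = 1259.8488.
Rounding up, n = 1260.

1260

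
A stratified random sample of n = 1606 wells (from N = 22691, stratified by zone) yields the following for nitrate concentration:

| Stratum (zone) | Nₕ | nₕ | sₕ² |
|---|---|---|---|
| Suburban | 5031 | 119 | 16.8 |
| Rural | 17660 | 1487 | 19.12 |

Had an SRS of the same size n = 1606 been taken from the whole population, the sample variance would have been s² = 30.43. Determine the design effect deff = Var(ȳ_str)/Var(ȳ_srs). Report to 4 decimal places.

0.7900

Var(ȳ_str) = Σ Wₕ²(1−fₕ)sₕ²/nₕ with Wₕ = Nₕ/22691:
  Suburban: (5031/22691)²·(1−119/5031)·16.8/119 = 0.0067759115
  Rural: (17660/22691)²·(1−1487/17660)·19.12/1487 = 0.0071326503
  → Var(ȳ_str) = 0.013908562.
Var(ȳ_srs) = (1 − 1606/22691)·30.43/1606 = 0.017606636.
deff = 0.013908562 / 0.017606636 = 0.7900.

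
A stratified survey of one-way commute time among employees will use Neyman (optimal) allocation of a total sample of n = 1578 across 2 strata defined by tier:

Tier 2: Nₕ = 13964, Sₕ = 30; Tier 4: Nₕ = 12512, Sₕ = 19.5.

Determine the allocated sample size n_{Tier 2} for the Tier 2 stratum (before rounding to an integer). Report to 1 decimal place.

Neyman allocation: nₕ = n·NₕSₕ / Σⱼ NⱼSⱼ.
Σ NⱼSⱼ = 13964·30 + 12512·19.5 = 662904.
n_{Tier 2} = 1578·13964·30 / 662904 = 997.2.

997.2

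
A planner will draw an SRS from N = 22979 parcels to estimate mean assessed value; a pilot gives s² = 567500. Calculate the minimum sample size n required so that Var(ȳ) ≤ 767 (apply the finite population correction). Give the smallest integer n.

Without fpc, n₀ = s²/D = 567500/767 = 739.8957.
With fpc, (1 − n/N)·s²/n ≤ D requires n ≥ n₀/(1 + n₀/N) = 739.8957/(1 + 739.8957/22979) = 716.8151.
Rounding up, n = 717.

717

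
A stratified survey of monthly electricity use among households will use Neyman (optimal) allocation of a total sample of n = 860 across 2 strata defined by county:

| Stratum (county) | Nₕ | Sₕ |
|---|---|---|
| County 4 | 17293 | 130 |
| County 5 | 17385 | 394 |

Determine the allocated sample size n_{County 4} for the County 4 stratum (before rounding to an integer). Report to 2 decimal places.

Neyman allocation: nₕ = n·NₕSₕ / Σⱼ NⱼSⱼ.
Σ NⱼSⱼ = 17293·130 + 17385·394 = 9.09778 × 10^6.
n_{County 4} = 860·17293·130 / (9.09778 × 10^6) = 212.51.

212.51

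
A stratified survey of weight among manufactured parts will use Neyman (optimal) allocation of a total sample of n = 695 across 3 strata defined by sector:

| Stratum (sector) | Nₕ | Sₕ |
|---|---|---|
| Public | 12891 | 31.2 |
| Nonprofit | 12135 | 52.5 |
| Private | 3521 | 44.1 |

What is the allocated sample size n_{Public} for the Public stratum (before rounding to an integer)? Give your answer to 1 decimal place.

Neyman allocation: nₕ = n·NₕSₕ / Σⱼ NⱼSⱼ.
Σ NⱼSⱼ = 12891·31.2 + 12135·52.5 + 3521·44.1 = 1.1945628 × 10^6.
n_{Public} = 695·12891·31.2 / (1.1945628 × 10^6) = 234.0.

234.0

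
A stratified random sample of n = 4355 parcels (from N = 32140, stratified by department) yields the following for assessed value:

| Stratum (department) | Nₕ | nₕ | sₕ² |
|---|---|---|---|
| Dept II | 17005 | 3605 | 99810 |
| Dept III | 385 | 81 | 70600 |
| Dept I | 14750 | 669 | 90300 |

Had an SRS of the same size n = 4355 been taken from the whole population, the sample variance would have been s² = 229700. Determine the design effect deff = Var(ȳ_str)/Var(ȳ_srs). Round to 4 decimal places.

0.7313

Var(ȳ_str) = Σ Wₕ²(1−fₕ)sₕ²/nₕ with Wₕ = Nₕ/32140:
  Dept II: (17005/32140)²·(1−3605/17005)·99810/3605 = 6.1074297
  Dept III: (385/32140)²·(1−81/385)·70600/81 = 0.098755718
  Dept I: (14750/32140)²·(1−669/14750)·90300/669 = 27.139098
  → Var(ȳ_str) = 33.345283.
Var(ȳ_srs) = (1 − 4355/32140)·229700/4355 = 45.597115.
deff = 33.345283 / 45.597115 = 0.7313.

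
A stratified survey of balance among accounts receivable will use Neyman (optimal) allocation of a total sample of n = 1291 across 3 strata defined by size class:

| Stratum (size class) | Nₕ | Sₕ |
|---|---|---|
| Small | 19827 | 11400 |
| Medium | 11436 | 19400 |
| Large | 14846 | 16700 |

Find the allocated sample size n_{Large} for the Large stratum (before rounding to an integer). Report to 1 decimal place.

460.0

Neyman allocation: nₕ = n·NₕSₕ / Σⱼ NⱼSⱼ.
Σ NⱼSⱼ = 19827·11400 + 11436·19400 + 14846·16700 = 6.958144 × 10^8.
n_{Large} = 1291·14846·16700 / (6.958144 × 10^8) = 460.0.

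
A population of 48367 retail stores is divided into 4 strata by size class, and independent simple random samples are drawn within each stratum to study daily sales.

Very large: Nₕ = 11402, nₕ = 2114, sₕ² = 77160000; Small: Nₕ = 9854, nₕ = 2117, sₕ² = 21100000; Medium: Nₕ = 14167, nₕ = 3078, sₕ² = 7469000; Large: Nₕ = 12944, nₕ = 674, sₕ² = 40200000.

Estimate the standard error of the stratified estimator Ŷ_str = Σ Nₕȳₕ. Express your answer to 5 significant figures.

Var(Ŷ_str) = Σₕ Nₕ²(1 − fₕ)sₕ²/nₕ.
Very large: 11402²·(1 − 2114/11402)·77160000/2114 = 3.8653647 × 10^12.
Small: 9854²·(1 − 2117/9854)·21100000/2117 = 7.5988304 × 10^11.
Medium: 14167²·(1 − 3078/14167)·7469000/3078 = 3.8120986 × 10^11.
Large: 12944²·(1 − 674/12944)·40200000/674 = 9.4728187 × 10^12.
Sum = 1.4479276 × 10^13.
SE = √(1.4479276 × 10^13) = 3.8052 × 10^6.

3.8052 × 10^6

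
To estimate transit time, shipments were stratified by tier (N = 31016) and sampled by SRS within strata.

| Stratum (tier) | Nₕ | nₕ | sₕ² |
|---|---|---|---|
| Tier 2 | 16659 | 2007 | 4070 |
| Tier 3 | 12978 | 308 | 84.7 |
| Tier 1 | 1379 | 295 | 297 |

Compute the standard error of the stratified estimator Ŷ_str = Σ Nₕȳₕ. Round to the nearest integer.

Var(Ŷ_str) = Σₕ Nₕ²(1 − fₕ)sₕ²/nₕ.
Tier 2: 16659²·(1 − 2007/16659)·4070/2007 = 4.9498595 × 10^8.
Tier 3: 12978²·(1 − 308/12978)·84.7/308 = 4.5218596 × 10^7.
Tier 1: 1379²·(1 − 295/1379)·297/295 = 1.5049705 × 10^6.
Sum = 5.4170952 × 10^8.
SE = √(5.4170952 × 10^8) = 23275.

23275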